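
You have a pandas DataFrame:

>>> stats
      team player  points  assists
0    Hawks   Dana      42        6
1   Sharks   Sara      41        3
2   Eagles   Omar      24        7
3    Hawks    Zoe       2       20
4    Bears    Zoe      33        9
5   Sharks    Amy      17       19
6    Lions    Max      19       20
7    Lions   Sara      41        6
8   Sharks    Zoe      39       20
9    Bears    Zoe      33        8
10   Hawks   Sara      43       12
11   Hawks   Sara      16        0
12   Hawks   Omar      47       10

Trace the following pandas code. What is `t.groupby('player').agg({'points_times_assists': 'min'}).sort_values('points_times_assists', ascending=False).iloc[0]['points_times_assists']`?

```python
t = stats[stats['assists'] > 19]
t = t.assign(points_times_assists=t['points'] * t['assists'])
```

380

filter rows where assists > 19:
     team player  points  assists
3   Hawks    Zoe       2       20
6   Lions    Max      19       20
8  Sharks    Zoe      39       20
add column points_times_assists = t['points'] * t['assists']:
     team player  points  assists  points_times_assists
3   Hawks    Zoe       2       20                    40
6   Lions    Max      19       20                   380
8  Sharks    Zoe      39       20                   780
group by player, min of points_times_assists:
        points_times_assists
player                      
Max                      380
Zoe                       40
sort by points_times_assists descending:
        points_times_assists
player                      
Max                      380
Zoe                       40
Finally, value at position 0, column 'points_times_assists' = 380.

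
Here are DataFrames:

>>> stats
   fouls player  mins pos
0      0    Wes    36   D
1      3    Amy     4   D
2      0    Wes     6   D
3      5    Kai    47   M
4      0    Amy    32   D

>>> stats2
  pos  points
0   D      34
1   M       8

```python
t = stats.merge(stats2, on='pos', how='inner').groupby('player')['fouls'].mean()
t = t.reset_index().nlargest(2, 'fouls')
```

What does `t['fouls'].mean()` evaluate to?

3.25

merge on 'pos' (how='inner') → 5 rows:
   fouls player  mins pos  points
0      0    Wes    36   D      34
1      3    Amy     4   D      34
2      0    Wes     6   D      34
3      5    Kai    47   M       8
4      0    Amy    32   D      34
group by player, mean of fouls:
player
Amy    1.5
Kai    5.0
Wes    0.0
Name: fouls, dtype: float64
reset_index():
  player  fouls
0    Amy    1.5
1    Kai    5.0
2    Wes    0.0
take 2 rows with largest fouls:
  player  fouls
1    Kai    5.0
0    Amy    1.5
Hence 3.25.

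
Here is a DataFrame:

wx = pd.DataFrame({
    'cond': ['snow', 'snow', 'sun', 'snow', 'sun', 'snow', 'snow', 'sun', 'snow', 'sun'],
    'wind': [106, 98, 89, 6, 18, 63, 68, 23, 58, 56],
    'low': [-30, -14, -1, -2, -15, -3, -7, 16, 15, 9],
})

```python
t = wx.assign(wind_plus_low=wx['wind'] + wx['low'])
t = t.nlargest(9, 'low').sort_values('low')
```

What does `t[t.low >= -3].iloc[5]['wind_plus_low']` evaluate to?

add column wind_plus_low = wx['wind'] + wx['low']:
   cond  wind  low  wind_plus_low
0  snow   106  -30             76
1  snow    98  -14             84
2   sun    89   -1             88
3  snow     6   -2              4
4   sun    18  -15              3
5  snow    63   -3             60
6  snow    68   -7             61
7   sun    23   16             39
8  snow    58   15             73
9   sun    56    9             65
take 9 rows with largest low:
   cond  wind  low  wind_plus_low
7   sun    23   16             39
8  snow    58   15             73
9   sun    56    9             65
2   sun    89   -1             88
3  snow     6   -2              4
5  snow    63   -3             60
6  snow    68   -7             61
1  snow    98  -14             84
4   sun    18  -15              3
sort by low:
   cond  wind  low  wind_plus_low
4   sun    18  -15              3
1  snow    98  -14             84
6  snow    68   -7             61
5  snow    63   -3             60
3  snow     6   -2              4
2   sun    89   -1             88
9   sun    56    9             65
8  snow    58   15             73
7   sun    23   16             39
filter rows where low >= -3:
   cond  wind  low  wind_plus_low
5  snow    63   -3             60
3  snow     6   -2              4
2   sun    89   -1             88
9   sun    56    9             65
8  snow    58   15             73
7   sun    23   16             39
Taking the value at position 5, column 'wind_plus_low' gives 39.

39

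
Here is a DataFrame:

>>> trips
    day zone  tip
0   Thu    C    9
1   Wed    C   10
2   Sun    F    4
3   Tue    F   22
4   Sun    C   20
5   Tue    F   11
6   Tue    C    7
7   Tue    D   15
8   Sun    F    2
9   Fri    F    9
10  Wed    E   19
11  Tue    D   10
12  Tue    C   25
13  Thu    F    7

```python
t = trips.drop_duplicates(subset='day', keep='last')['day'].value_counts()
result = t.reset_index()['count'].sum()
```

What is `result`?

5

drop duplicate day (keep=last):
    day zone  tip
8   Sun    F    2
9   Fri    F    9
10  Wed    E   19
12  Tue    C   25
13  Thu    F    7
value_counts of day:
day
Sun    1
Fri    1
Wed    1
Tue    1
Thu    1
Name: count, dtype: int64
reset_index():
   day  count
0  Sun      1
1  Fri      1
2  Wed      1
3  Tue      1
4  Thu      1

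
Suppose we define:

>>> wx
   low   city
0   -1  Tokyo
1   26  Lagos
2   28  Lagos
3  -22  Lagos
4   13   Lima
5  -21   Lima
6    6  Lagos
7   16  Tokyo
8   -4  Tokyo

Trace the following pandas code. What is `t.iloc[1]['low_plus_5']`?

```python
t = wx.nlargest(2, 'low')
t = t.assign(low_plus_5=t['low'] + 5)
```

take 2 rows with largest low:
   low   city
2   28  Lagos
1   26  Lagos
add column low_plus_5 = t['low'] + 5:
   low   city  low_plus_5
2   28  Lagos          33
1   26  Lagos          31
Reading off the value at position 1, column 'low_plus_5', we get 31.

31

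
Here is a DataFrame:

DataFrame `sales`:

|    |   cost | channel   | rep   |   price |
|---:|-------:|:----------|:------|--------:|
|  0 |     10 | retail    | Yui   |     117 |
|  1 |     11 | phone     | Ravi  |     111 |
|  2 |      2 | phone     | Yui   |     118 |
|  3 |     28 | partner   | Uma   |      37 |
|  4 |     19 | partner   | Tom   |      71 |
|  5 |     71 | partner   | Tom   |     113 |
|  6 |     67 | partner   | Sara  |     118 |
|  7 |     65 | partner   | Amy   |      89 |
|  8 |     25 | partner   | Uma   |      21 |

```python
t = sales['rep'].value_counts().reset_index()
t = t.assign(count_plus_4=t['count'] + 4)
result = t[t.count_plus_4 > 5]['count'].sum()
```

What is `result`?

value_counts of rep:
rep
Yui     2
Uma     2
Tom     2
Ravi    1
Sara    1
Amy     1
Name: count, dtype: int64
reset_index():
    rep  count
0   Yui      2
1   Uma      2
2   Tom      2
3  Ravi      1
4  Sara      1
5   Amy      1
add column count_plus_4 = t['count'] + 4:
    rep  count  count_plus_4
0   Yui      2             6
1   Uma      2             6
2   Tom      2             6
3  Ravi      1             5
4  Sara      1             5
5   Amy      1             5
filter rows where count_plus_4 > 5:
   rep  count  count_plus_4
0  Yui      2             6
1  Uma      2             6
2  Tom      2             6

6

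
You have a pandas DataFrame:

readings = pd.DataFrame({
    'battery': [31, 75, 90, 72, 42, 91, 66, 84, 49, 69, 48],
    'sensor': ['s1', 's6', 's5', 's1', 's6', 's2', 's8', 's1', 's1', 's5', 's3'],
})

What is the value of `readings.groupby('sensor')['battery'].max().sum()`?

group by sensor, max of battery:
sensor
s1    84
s2    91
s3    48
s5    90
s6    75
s8    66
Name: battery, dtype: int64
Taking the sum of the resulting series gives 454.

454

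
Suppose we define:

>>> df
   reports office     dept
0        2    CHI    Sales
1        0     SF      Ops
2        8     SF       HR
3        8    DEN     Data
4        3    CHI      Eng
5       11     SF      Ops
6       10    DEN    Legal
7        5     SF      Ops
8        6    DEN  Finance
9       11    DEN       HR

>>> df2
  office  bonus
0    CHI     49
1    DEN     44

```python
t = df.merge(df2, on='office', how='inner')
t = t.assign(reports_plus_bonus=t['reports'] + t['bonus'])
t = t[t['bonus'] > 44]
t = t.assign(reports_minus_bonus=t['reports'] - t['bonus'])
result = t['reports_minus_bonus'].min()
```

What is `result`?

merge on 'office' (how='inner') → 6 rows:
   reports office     dept  bonus
0        2    CHI    Sales     49
1        8    DEN     Data     44
2        3    CHI      Eng     49
3       10    DEN    Legal     44
4        6    DEN  Finance     44
5       11    DEN       HR     44
add column reports_plus_bonus = t['reports'] + t['bonus']:
   reports office     dept  bonus  reports_plus_bonus
0        2    CHI    Sales     49                  51
1        8    DEN     Data     44                  52
2        3    CHI      Eng     49                  52
3       10    DEN    Legal     44                  54
4        6    DEN  Finance     44                  50
5       11    DEN       HR     44                  55
filter rows where bonus > 44:
   reports office   dept  bonus  reports_plus_bonus
0        2    CHI  Sales     49                  51
2        3    CHI    Eng     49                  52
add column reports_minus_bonus = t['reports'] - t['bonus']:
   reports office   dept  bonus  reports_plus_bonus  reports_minus_bonus
0        2    CHI  Sales     49                  51                  -47
2        3    CHI    Eng     49                  52                  -46

-47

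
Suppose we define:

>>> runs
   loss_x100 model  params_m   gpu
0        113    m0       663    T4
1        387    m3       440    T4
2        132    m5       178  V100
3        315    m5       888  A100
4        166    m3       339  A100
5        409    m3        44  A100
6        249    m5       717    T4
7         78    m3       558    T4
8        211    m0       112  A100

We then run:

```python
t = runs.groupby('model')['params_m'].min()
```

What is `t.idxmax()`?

m5

group by model, min of params_m:
model
m0    112
m3     44
m5    178
Name: params_m, dtype: int64
The label with the largest value is m5.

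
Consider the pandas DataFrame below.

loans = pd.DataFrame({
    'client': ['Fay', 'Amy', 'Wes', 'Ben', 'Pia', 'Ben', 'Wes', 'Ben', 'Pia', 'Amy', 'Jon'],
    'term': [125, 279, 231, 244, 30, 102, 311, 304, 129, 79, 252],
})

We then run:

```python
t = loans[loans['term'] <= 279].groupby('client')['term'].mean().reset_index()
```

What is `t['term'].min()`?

79.5

filter rows where term <= 279:
   client  term
0     Fay   125
1     Amy   279
2     Wes   231
3     Ben   244
4     Pia    30
5     Ben   102
8     Pia   129
9     Amy    79
10    Jon   252
group by client, mean of term:
client
Amy    179.0
Ben    173.0
Fay    125.0
Jon    252.0
Pia     79.5
Wes    231.0
Name: term, dtype: float64
reset_index():
  client   term
0    Amy  179.0
1    Ben  173.0
2    Fay  125.0
3    Jon  252.0
4    Pia   79.5
5    Wes  231.0
min of column 'term' → 79.5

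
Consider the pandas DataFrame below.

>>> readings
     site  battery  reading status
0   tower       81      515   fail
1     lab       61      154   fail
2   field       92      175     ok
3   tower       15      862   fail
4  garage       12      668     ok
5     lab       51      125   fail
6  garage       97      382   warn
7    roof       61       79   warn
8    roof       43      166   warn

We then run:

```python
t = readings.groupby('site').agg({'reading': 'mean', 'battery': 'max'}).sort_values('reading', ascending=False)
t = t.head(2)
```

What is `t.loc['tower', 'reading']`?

688.5

group by site: mean(reading), max(battery):
        reading  battery
site                    
field     175.0       92
garage    525.0       97
lab       139.5       61
roof      122.5       61
tower     688.5       81
sort by reading descending:
        reading  battery
site                    
tower     688.5       81
garage    525.0       97
field     175.0       92
lab       139.5       61
roof      122.5       61
take first 2 rows:
        reading  battery
site                    
tower     688.5       81
garage    525.0       97
The value at row 'tower', column 'reading' is 688.5.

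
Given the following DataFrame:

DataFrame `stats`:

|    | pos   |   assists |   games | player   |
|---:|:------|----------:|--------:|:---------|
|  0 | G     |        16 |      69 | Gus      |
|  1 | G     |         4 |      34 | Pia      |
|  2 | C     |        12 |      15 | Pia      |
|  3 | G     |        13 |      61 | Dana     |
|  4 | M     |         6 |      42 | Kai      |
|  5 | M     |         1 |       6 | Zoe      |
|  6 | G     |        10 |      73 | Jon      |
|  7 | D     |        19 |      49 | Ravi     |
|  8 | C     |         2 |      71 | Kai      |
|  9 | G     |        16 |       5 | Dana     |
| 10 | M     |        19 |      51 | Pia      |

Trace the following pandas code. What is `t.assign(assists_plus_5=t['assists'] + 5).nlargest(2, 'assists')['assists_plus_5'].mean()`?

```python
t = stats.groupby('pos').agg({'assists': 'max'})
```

group by pos, max of assists:
     assists
pos         
C         12
D         19
G         16
M         19
add column assists_plus_5 = t['assists'] + 5:
     assists  assists_plus_5
pos                         
C         12              17
D         19              24
G         16              21
M         19              24
take 2 rows with largest assists:
     assists  assists_plus_5
pos                         
D         19              24
M         19              24
Finally, mean of column 'assists_plus_5' = 24.0.

24.0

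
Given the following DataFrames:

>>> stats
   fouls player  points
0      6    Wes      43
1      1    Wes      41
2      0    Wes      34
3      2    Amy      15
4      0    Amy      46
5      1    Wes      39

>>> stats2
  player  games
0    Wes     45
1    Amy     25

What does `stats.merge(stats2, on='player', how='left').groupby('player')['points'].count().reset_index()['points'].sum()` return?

6

merge on 'player' (how='left') → 6 rows:
   fouls player  points  games
0      6    Wes      43     45
1      1    Wes      41     45
2      0    Wes      34     45
3      2    Amy      15     25
4      0    Amy      46     25
5      1    Wes      39     45
group by player, count of points:
player
Amy    2
Wes    4
Name: points, dtype: int64
reset_index():
  player  points
0    Amy       2
1    Wes       4
Finally, sum of column 'points' = 6.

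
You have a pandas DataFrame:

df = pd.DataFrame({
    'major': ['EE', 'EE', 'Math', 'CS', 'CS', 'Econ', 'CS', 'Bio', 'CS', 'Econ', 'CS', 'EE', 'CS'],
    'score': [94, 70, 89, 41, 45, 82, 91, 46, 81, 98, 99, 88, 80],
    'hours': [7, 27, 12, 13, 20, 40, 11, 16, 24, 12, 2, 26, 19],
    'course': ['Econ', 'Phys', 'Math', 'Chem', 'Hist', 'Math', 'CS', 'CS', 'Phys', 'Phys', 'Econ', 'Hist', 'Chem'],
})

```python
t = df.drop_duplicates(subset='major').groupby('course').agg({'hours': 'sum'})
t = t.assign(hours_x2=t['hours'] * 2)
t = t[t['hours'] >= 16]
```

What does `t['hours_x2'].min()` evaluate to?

drop duplicate major (keep=first):
  major  score  hours course
0    EE     94      7   Econ
2  Math     89     12   Math
3    CS     41     13   Chem
5  Econ     82     40   Math
7   Bio     46     16     CS
group by course, sum of hours:
        hours
course       
CS         16
Chem       13
Econ        7
Math       52
add column hours_x2 = t['hours'] * 2:
        hours  hours_x2
course                 
CS         16        32
Chem       13        26
Econ        7        14
Math       52       104
filter rows where hours >= 16:
        hours  hours_x2
course                 
CS         16        32
Math       52       104
Then the min of column 'hours_x2': 32

32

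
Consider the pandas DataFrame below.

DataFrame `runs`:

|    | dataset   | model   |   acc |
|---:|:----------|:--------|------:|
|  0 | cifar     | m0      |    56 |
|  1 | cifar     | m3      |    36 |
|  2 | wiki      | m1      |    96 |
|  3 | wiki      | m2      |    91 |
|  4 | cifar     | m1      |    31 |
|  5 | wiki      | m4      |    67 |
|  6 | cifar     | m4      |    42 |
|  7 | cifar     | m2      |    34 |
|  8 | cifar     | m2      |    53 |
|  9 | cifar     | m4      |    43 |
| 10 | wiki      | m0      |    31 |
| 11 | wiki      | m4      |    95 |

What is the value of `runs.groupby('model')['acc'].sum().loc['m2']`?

178

group by model, sum of acc:
model
m0     87
m1    127
m2    178
m3     36
m4    247
Name: acc, dtype: int64
Hence 178.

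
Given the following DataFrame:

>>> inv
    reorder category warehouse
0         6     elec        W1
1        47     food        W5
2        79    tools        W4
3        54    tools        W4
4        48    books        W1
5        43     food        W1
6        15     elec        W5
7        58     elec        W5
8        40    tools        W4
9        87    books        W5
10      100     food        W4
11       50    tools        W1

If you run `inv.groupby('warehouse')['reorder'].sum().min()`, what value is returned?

147

group by warehouse, sum of reorder:
warehouse
W1    147
W4    273
W5    207
Name: reorder, dtype: int64
Then the min of the resulting series: 147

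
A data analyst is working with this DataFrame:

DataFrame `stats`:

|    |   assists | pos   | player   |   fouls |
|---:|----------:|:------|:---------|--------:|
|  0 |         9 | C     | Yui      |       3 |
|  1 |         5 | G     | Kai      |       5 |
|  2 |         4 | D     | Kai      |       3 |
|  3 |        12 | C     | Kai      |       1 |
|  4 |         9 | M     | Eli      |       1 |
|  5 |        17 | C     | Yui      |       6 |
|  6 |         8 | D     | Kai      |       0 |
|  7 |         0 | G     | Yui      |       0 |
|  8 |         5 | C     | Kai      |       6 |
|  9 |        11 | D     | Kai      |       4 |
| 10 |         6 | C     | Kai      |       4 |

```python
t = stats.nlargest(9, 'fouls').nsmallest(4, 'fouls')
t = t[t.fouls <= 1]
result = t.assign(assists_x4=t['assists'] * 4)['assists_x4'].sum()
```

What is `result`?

84

take 9 rows with largest fouls:
    assists pos player  fouls
5        17   C    Yui      6
8         5   C    Kai      6
1         5   G    Kai      5
9        11   D    Kai      4
10        6   C    Kai      4
0         9   C    Yui      3
2         4   D    Kai      3
3        12   C    Kai      1
4         9   M    Eli      1
take 4 rows with smallest fouls:
   assists pos player  fouls
3       12   C    Kai      1
4        9   M    Eli      1
0        9   C    Yui      3
2        4   D    Kai      3
filter rows where fouls <= 1:
   assists pos player  fouls
3       12   C    Kai      1
4        9   M    Eli      1
add column assists_x4 = t['assists'] * 4:
   assists pos player  fouls  assists_x4
3       12   C    Kai      1          48
4        9   M    Eli      1          36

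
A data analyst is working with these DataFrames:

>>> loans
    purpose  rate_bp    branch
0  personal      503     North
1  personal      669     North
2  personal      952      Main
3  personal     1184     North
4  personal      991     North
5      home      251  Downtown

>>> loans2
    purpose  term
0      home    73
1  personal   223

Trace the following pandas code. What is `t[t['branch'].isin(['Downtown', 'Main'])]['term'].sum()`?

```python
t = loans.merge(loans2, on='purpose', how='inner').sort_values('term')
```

merge on 'purpose' (how='inner') → 6 rows:
    purpose  rate_bp    branch  term
0  personal      503     North   223
1  personal      669     North   223
2  personal      952      Main   223
3  personal     1184     North   223
4  personal      991     North   223
5      home      251  Downtown    73
sort by term:
    purpose  rate_bp    branch  term
5      home      251  Downtown    73
0  personal      503     North   223
1  personal      669     North   223
2  personal      952      Main   223
3  personal     1184     North   223
4  personal      991     North   223
filter rows where branch in ['Downtown', 'Main']:
    purpose  rate_bp    branch  term
5      home      251  Downtown    73
2  personal      952      Main   223
Finally, sum of column 'term' = 296.

296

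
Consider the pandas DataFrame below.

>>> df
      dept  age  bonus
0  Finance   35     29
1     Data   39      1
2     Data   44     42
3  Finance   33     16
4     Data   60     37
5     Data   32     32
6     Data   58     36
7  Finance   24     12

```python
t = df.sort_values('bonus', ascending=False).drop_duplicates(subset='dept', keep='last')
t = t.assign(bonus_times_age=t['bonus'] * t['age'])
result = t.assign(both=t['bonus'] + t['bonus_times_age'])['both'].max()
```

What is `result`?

300

sort by bonus descending:
      dept  age  bonus
2     Data   44     42
4     Data   60     37
6     Data   58     36
5     Data   32     32
0  Finance   35     29
3  Finance   33     16
7  Finance   24     12
1     Data   39      1
drop duplicate dept (keep=last):
      dept  age  bonus
7  Finance   24     12
1     Data   39      1
add column bonus_times_age = t['bonus'] * t['age']:
      dept  age  bonus  bonus_times_age
7  Finance   24     12              288
1     Data   39      1               39
add column both = t['bonus'] + t['bonus_times_age']:
      dept  age  bonus  bonus_times_age  both
7  Finance   24     12              288   300
1     Data   39      1               39    40
Hence 300.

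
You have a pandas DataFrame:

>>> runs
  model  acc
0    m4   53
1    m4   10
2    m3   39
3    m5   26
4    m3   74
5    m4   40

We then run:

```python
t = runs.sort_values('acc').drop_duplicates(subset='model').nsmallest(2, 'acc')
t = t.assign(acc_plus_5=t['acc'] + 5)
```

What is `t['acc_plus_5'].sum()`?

sort by acc:
  model  acc
1    m4   10
3    m5   26
2    m3   39
5    m4   40
0    m4   53
4    m3   74
drop duplicate model (keep=first):
  model  acc
1    m4   10
3    m5   26
2    m3   39
take 2 rows with smallest acc:
  model  acc
1    m4   10
3    m5   26
add column acc_plus_5 = t['acc'] + 5:
  model  acc  acc_plus_5
1    m4   10          15
3    m5   26          31
The sum of column 'acc_plus_5' is 46.

46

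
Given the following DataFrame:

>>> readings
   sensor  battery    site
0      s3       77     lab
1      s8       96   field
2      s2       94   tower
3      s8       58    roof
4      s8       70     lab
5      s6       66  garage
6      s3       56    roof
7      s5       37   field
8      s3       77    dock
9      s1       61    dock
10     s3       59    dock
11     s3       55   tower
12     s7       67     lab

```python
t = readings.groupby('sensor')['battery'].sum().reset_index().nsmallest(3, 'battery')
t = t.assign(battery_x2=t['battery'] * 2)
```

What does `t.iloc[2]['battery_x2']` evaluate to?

132

group by sensor, sum of battery:
sensor
s1     61
s2     94
s3    324
s5     37
s6     66
s7     67
s8    224
Name: battery, dtype: int64
reset_index():
  sensor  battery
0     s1       61
1     s2       94
2     s3      324
3     s5       37
4     s6       66
5     s7       67
6     s8      224
take 3 rows with smallest battery:
  sensor  battery
3     s5       37
0     s1       61
4     s6       66
add column battery_x2 = t['battery'] * 2:
  sensor  battery  battery_x2
3     s5       37          74
0     s1       61         122
4     s6       66         132
Finally, value at position 2, column 'battery_x2' = 132.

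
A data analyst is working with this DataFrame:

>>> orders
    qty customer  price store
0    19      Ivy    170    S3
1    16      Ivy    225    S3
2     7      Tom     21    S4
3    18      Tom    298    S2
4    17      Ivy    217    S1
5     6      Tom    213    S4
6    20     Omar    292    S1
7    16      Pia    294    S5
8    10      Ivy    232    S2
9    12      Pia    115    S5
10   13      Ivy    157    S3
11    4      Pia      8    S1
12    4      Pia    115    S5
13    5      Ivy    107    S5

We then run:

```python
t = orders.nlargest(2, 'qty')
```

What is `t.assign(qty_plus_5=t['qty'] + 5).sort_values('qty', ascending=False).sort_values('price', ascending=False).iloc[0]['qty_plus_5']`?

25

take 2 rows with largest qty:
   qty customer  price store
6   20     Omar    292    S1
0   19      Ivy    170    S3
add column qty_plus_5 = t['qty'] + 5:
   qty customer  price store  qty_plus_5
6   20     Omar    292    S1          25
0   19      Ivy    170    S3          24
sort by qty descending:
   qty customer  price store  qty_plus_5
6   20     Omar    292    S1          25
0   19      Ivy    170    S3          24
sort by price descending:
   qty customer  price store  qty_plus_5
6   20     Omar    292    S1          25
0   19      Ivy    170    S3          24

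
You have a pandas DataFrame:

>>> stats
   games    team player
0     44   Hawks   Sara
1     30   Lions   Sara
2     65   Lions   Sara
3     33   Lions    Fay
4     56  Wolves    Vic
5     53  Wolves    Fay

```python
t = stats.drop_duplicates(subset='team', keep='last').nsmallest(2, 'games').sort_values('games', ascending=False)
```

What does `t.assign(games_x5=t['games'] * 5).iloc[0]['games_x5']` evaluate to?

drop duplicate team (keep=last):
   games    team player
0     44   Hawks   Sara
3     33   Lions    Fay
5     53  Wolves    Fay
take 2 rows with smallest games:
   games   team player
3     33  Lions    Fay
0     44  Hawks   Sara
sort by games descending:
   games   team player
0     44  Hawks   Sara
3     33  Lions    Fay
add column games_x5 = t['games'] * 5:
   games   team player  games_x5
0     44  Hawks   Sara       220
3     33  Lions    Fay       165
Finally, value at position 0, column 'games_x5' = 220.

220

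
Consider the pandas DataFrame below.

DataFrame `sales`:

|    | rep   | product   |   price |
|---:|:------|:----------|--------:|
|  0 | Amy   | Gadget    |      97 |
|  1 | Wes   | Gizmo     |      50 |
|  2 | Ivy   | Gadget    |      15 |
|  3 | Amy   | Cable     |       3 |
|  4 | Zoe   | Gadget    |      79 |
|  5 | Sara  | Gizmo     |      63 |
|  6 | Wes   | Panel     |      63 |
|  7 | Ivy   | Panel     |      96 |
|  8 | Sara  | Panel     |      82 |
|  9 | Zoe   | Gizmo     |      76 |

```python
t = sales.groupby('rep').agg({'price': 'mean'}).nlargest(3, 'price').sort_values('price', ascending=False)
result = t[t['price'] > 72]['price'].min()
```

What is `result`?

group by rep, mean of price:
      price
rep        
Amy    50.0
Ivy    55.5
Sara   72.5
Wes    56.5
Zoe    77.5
take 3 rows with largest price:
      price
rep        
Zoe    77.5
Sara   72.5
Wes    56.5
sort by price descending:
      price
rep        
Zoe    77.5
Sara   72.5
Wes    56.5
filter rows where price > 72:
      price
rep        
Zoe    77.5
Sara   72.5
Finally, min of column 'price' = 72.5.

72.5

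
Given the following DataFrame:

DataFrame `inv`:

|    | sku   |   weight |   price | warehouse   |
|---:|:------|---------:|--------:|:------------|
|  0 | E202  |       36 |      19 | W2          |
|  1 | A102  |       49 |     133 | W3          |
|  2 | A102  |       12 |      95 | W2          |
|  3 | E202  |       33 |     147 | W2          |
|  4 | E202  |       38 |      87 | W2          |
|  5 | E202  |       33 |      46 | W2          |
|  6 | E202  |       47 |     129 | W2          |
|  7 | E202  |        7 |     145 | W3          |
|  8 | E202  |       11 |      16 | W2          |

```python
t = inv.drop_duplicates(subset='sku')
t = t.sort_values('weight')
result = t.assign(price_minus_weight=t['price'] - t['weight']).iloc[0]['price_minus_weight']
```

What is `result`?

-17

drop duplicate sku (keep=first):
    sku  weight  price warehouse
0  E202      36     19        W2
1  A102      49    133        W3
sort by weight:
    sku  weight  price warehouse
0  E202      36     19        W2
1  A102      49    133        W3
add column price_minus_weight = t['price'] - t['weight']:
    sku  weight  price warehouse  price_minus_weight
0  E202      36     19        W2                 -17
1  A102      49    133        W3                  84
value at position 0, column 'price_minus_weight' → -17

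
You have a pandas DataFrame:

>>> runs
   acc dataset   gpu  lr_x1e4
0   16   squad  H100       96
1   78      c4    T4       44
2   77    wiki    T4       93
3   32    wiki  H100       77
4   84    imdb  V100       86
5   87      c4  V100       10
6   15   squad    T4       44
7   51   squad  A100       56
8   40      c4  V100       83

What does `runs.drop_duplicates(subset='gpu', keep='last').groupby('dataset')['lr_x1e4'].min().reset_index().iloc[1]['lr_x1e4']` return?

44

drop duplicate gpu (keep=last):
   acc dataset   gpu  lr_x1e4
3   32    wiki  H100       77
6   15   squad    T4       44
7   51   squad  A100       56
8   40      c4  V100       83
group by dataset, min of lr_x1e4:
dataset
c4       83
squad    44
wiki     77
Name: lr_x1e4, dtype: int64
reset_index():
  dataset  lr_x1e4
0      c4       83
1   squad       44
2    wiki       77
Finally, value at position 1, column 'lr_x1e4' = 44.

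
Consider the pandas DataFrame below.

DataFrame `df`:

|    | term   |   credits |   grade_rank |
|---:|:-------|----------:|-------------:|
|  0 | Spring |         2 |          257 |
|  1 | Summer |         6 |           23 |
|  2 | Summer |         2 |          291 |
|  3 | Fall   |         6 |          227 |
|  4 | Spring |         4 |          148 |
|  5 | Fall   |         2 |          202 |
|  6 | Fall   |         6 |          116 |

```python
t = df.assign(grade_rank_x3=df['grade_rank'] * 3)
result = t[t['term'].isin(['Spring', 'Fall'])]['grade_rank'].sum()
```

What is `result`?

add column grade_rank_x3 = df['grade_rank'] * 3:
     term  credits  grade_rank  grade_rank_x3
0  Spring        2         257            771
1  Summer        6          23             69
2  Summer        2         291            873
3    Fall        6         227            681
4  Spring        4         148            444
5    Fall        2         202            606
6    Fall        6         116            348
filter rows where term in ['Spring', 'Fall']:
     term  credits  grade_rank  grade_rank_x3
0  Spring        2         257            771
3    Fall        6         227            681
4  Spring        4         148            444
5    Fall        2         202            606
6    Fall        6         116            348

950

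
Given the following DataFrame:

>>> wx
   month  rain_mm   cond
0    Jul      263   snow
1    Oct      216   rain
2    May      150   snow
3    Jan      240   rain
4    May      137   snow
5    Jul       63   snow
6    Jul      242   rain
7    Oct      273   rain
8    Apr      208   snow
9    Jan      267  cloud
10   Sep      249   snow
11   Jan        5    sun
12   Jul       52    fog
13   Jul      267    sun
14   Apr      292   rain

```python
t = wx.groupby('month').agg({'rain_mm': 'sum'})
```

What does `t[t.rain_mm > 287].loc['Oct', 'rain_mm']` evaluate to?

489

group by month, sum of rain_mm:
       rain_mm
month         
Apr        500
Jan        512
Jul        887
May        287
Oct        489
Sep        249
filter rows where rain_mm > 287:
       rain_mm
month         
Apr        500
Jan        512
Jul        887
Oct        489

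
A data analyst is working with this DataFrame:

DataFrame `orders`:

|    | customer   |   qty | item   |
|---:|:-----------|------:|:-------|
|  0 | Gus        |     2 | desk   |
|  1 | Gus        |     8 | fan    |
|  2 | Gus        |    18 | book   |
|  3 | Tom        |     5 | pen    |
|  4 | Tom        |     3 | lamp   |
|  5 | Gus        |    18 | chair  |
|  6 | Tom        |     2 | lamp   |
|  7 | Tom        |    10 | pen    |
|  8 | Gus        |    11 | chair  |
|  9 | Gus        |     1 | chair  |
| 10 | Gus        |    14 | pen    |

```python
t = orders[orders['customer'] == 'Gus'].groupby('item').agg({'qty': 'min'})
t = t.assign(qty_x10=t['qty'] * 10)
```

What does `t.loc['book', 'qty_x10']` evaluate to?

180

filter rows where customer == 'Gus':
   customer  qty   item
0       Gus    2   desk
1       Gus    8    fan
2       Gus   18   book
5       Gus   18  chair
8       Gus   11  chair
9       Gus    1  chair
10      Gus   14    pen
group by item, min of qty:
       qty
item      
book    18
chair    1
desk     2
fan      8
pen     14
add column qty_x10 = t['qty'] * 10:
       qty  qty_x10
item               
book    18      180
chair    1       10
desk     2       20
fan      8       80
pen     14      140
Then the value at row 'book', column 'qty_x10': 180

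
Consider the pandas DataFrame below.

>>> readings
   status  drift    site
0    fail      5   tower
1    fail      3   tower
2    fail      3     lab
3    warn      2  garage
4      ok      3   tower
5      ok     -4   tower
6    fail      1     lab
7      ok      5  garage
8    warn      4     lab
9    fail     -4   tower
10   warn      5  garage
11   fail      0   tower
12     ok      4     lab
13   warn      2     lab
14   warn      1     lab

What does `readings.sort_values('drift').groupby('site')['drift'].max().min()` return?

sort by drift:
   status  drift    site
5      ok     -4   tower
9    fail     -4   tower
11   fail      0   tower
6    fail      1     lab
14   warn      1     lab
3    warn      2  garage
13   warn      2     lab
1    fail      3   tower
2    fail      3     lab
4      ok      3   tower
8    warn      4     lab
12     ok      4     lab
0    fail      5   tower
7      ok      5  garage
10   warn      5  garage
group by site, max of drift:
site
garage    5
lab       4
tower     5
Name: drift, dtype: int64
Taking the min of the resulting series gives 4.

4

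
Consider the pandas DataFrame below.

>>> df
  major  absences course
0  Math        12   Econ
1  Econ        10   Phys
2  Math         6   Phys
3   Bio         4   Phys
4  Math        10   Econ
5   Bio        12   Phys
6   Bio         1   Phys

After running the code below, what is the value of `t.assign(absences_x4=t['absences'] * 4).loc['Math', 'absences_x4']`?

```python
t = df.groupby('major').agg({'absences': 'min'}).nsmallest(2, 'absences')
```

group by major, min of absences:
       absences
major          
Bio           1
Econ         10
Math          6
take 2 rows with smallest absences:
       absences
major          
Bio           1
Math          6
add column absences_x4 = t['absences'] * 4:
       absences  absences_x4
major                       
Bio           1            4
Math          6           24
So loc['Math', 'absences_x4'] = 24.

24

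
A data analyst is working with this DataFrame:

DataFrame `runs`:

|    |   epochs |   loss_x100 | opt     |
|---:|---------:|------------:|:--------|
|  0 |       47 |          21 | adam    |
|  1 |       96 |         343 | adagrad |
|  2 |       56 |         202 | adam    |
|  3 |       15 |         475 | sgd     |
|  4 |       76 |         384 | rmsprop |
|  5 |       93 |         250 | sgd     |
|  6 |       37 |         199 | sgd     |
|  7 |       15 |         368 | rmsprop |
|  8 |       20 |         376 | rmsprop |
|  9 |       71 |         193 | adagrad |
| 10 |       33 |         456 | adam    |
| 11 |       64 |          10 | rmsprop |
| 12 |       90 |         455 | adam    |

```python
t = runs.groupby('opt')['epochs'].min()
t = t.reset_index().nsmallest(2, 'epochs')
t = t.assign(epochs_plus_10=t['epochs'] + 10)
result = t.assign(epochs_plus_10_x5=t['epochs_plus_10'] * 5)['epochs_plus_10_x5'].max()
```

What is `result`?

group by opt, min of epochs:
opt
adagrad    71
adam       33
rmsprop    15
sgd        15
Name: epochs, dtype: int64
reset_index():
       opt  epochs
0  adagrad      71
1     adam      33
2  rmsprop      15
3      sgd      15
take 2 rows with smallest epochs:
       opt  epochs
2  rmsprop      15
3      sgd      15
add column epochs_plus_10 = t['epochs'] + 10:
       opt  epochs  epochs_plus_10
2  rmsprop      15              25
3      sgd      15              25
add column epochs_plus_10_x5 = t['epochs_plus_10'] * 5:
       opt  epochs  epochs_plus_10  epochs_plus_10_x5
2  rmsprop      15              25                125
3      sgd      15              25                125

125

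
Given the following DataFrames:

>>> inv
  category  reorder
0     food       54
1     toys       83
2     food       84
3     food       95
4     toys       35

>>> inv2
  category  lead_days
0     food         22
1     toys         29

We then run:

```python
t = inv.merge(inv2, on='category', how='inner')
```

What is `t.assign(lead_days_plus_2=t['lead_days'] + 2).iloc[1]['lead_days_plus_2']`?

merge on 'category' (how='inner') → 5 rows:
  category  reorder  lead_days
0     food       54         22
1     toys       83         29
2     food       84         22
3     food       95         22
4     toys       35         29
add column lead_days_plus_2 = t['lead_days'] + 2:
  category  reorder  lead_days  lead_days_plus_2
0     food       54         22                24
1     toys       83         29                31
2     food       84         22                24
3     food       95         22                24
4     toys       35         29                31

31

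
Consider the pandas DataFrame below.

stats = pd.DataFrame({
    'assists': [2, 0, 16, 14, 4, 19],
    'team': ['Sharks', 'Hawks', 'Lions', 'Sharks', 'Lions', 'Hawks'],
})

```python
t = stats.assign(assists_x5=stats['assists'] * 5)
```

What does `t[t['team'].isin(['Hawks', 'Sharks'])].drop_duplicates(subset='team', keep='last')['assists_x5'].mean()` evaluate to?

82.5

add column assists_x5 = stats['assists'] * 5:
   assists    team  assists_x5
0        2  Sharks          10
1        0   Hawks           0
2       16   Lions          80
3       14  Sharks          70
4        4   Lions          20
5       19   Hawks          95
filter rows where team in ['Hawks', 'Sharks']:
   assists    team  assists_x5
0        2  Sharks          10
1        0   Hawks           0
3       14  Sharks          70
5       19   Hawks          95
drop duplicate team (keep=last):
   assists    team  assists_x5
3       14  Sharks          70
5       19   Hawks          95
Hence 82.5.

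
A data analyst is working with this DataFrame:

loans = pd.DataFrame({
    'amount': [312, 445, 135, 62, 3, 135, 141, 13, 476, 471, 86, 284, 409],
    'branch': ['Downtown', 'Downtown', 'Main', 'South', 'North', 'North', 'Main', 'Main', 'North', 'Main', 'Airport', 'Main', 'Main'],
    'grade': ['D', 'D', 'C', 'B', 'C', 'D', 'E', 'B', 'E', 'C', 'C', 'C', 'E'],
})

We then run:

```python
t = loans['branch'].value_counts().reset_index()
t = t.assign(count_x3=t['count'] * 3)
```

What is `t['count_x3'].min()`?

value_counts of branch:
branch
Main        6
North       3
Downtown    2
South       1
Airport     1
Name: count, dtype: int64
reset_index():
     branch  count
0      Main      6
1     North      3
2  Downtown      2
3     South      1
4   Airport      1
add column count_x3 = t['count'] * 3:
     branch  count  count_x3
0      Main      6        18
1     North      3         9
2  Downtown      2         6
3     South      1         3
4   Airport      1         3
Finally, min of column 'count_x3' = 3.

3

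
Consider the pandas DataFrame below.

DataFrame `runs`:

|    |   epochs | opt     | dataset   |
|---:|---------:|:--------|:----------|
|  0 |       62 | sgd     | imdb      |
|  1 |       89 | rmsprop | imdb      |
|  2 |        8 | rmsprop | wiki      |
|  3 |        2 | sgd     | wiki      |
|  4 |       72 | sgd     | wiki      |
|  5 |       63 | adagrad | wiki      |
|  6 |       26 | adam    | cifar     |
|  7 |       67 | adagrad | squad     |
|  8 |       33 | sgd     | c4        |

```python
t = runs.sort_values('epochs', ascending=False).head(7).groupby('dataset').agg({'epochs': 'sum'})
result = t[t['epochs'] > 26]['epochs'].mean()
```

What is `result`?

sort by epochs descending:
   epochs      opt dataset
1      89  rmsprop    imdb
4      72      sgd    wiki
7      67  adagrad   squad
5      63  adagrad    wiki
0      62      sgd    imdb
8      33      sgd      c4
6      26     adam   cifar
2       8  rmsprop    wiki
3       2      sgd    wiki
take first 7 rows:
   epochs      opt dataset
1      89  rmsprop    imdb
4      72      sgd    wiki
7      67  adagrad   squad
5      63  adagrad    wiki
0      62      sgd    imdb
8      33      sgd      c4
6      26     adam   cifar
group by dataset, sum of epochs:
         epochs
dataset        
c4           33
cifar        26
imdb        151
squad        67
wiki        135
filter rows where epochs > 26:
         epochs
dataset        
c4           33
imdb        151
squad        67
wiki        135
The mean of column 'epochs' is 96.5.

96.5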